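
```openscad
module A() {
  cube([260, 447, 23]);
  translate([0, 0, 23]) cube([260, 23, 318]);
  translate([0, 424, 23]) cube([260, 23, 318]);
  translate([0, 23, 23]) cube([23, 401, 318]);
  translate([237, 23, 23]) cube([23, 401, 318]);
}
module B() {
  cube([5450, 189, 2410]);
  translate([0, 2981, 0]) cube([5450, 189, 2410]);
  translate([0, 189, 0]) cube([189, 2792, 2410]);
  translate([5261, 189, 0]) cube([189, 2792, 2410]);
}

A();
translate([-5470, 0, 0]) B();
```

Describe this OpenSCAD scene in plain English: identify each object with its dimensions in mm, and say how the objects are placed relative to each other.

A is an open storage box with external size 260×447×341 mm and wall thickness 23 mm (the base is also 23 mm thick). The base covers the whole footprint; the four walls stand on the base, with the y-facing walls full-width and the x-facing walls fitting between their inner faces.

B is the wall frame of a small rectangular building: four walls, each 2410 mm tall and 189 mm thick, enclosing a footprint 5450 mm (x) by 3170 mm (y) outside-to-outside, with no floor or roof. The front and back walls (the −y and +y sides) span the full width; the two side walls fit between them.

The house frame is on the floor beside the open box on its −x side.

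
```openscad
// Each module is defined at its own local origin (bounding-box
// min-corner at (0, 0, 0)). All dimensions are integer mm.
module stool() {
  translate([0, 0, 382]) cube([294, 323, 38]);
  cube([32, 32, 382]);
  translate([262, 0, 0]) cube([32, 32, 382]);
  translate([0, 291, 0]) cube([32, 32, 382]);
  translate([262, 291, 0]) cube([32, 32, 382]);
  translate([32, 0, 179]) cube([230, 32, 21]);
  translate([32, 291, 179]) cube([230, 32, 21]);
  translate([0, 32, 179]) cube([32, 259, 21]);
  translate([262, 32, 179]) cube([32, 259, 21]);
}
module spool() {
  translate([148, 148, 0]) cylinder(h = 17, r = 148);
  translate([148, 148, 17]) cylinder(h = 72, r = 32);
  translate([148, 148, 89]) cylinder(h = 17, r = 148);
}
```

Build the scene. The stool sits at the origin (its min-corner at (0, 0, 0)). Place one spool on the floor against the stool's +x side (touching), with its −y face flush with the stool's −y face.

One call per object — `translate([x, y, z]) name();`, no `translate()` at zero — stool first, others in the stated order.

stool();
translate([294, 0, 0]) spool();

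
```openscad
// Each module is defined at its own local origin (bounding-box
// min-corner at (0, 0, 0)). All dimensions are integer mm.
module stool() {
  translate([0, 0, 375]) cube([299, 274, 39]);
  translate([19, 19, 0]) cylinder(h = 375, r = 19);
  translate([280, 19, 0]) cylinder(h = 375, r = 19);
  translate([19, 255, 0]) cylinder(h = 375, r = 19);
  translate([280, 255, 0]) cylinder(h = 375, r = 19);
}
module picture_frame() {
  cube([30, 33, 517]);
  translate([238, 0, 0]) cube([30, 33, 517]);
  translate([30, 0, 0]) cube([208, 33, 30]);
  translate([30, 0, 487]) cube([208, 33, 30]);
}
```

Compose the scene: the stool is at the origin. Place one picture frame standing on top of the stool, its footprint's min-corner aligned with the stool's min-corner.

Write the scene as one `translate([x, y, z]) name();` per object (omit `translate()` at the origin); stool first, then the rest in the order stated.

stool();
translate([0, 0, 414]) picture_frame();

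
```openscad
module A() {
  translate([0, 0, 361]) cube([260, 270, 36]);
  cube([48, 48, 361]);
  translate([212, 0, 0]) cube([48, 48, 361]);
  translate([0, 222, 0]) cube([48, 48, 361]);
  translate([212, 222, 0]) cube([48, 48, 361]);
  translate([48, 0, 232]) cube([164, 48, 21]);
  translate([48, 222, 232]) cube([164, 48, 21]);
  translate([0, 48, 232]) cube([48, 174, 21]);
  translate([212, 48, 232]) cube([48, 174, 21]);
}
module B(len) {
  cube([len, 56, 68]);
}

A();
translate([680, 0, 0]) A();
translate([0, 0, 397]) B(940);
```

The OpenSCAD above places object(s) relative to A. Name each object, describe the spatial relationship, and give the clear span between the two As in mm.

Second stool starts at x = 680; first ends at x = 260; clear span = 680 − 260 = 420 mm.

A is a stool. B is a beam. A beam spans the tops of two stools. The clear span between the two stools is 420 mm.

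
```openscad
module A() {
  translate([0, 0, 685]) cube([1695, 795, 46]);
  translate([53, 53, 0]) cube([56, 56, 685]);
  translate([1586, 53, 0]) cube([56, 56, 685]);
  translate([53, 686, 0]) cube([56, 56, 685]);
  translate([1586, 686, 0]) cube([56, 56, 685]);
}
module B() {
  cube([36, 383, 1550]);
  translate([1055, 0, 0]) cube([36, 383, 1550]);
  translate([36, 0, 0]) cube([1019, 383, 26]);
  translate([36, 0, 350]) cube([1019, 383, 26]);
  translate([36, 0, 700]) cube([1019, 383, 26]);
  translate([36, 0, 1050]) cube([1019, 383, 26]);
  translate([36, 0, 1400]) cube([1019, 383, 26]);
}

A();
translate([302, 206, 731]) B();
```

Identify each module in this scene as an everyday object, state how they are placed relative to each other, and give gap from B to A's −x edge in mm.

A is a table. B is a bookshelf. The bookshelf is on top of the table, centred. The gap from the bookshelf to the table's −x edge is 302 mm.

The bookshelf's min-x is at 302; the table's min-x is 0; gap = 302 mm.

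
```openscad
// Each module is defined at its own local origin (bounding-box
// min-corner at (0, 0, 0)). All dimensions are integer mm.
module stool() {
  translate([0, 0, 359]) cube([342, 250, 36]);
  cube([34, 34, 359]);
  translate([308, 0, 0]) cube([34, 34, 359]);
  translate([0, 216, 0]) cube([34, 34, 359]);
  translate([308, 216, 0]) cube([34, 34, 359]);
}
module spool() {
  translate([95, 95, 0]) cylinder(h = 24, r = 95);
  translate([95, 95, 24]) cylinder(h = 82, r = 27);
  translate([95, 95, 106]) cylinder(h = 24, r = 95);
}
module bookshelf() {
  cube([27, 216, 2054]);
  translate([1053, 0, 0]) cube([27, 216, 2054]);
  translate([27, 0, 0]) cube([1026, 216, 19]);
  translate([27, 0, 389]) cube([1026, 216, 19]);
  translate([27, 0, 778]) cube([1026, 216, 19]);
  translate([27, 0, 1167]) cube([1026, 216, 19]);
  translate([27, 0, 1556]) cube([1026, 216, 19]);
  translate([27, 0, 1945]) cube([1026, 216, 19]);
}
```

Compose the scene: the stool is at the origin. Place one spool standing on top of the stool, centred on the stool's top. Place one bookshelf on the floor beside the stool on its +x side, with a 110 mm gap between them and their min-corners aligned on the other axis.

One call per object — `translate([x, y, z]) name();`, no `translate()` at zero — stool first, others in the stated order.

stool();
translate([76, 30, 395]) spool();
translate([452, 0, 0]) bookshelf();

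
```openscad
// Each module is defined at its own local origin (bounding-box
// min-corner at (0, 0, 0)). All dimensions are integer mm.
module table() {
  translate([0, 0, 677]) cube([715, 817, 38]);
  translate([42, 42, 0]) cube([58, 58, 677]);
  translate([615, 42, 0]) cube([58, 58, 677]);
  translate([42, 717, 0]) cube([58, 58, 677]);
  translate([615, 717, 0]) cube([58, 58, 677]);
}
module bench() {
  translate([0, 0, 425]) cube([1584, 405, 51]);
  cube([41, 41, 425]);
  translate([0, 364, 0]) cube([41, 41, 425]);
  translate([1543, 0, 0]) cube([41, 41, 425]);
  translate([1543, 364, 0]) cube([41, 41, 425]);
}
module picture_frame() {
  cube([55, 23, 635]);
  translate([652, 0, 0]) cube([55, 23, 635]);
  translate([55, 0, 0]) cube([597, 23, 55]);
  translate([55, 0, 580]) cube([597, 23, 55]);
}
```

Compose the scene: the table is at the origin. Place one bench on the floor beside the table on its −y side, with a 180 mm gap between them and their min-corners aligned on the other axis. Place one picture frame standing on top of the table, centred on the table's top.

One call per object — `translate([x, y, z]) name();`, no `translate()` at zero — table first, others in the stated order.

table();
translate([0, -585, 0]) bench();
translate([4, 397, 715]) picture_frame();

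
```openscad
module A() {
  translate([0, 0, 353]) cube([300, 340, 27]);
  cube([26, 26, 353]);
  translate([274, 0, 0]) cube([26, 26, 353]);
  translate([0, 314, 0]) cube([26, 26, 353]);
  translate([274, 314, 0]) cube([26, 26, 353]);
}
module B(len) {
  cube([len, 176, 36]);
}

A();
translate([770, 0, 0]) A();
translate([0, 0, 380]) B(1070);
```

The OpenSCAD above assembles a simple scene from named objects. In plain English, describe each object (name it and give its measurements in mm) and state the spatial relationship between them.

A is a simple wooden stool: a rectangular seat 300 mm (x) by 340 mm (y), 27 mm thick, top face at z = 380 mm, on four square legs, each 26×26 mm in cross-section. The legs rest on z = 0, each flush with a corner of the seat.

B is a rectangular beam 1070 mm long (x), 176 mm deep (y), 36 mm thick (z).

The beam spans the tops of two stools placed 470 mm apart, resting at z = 380 mm.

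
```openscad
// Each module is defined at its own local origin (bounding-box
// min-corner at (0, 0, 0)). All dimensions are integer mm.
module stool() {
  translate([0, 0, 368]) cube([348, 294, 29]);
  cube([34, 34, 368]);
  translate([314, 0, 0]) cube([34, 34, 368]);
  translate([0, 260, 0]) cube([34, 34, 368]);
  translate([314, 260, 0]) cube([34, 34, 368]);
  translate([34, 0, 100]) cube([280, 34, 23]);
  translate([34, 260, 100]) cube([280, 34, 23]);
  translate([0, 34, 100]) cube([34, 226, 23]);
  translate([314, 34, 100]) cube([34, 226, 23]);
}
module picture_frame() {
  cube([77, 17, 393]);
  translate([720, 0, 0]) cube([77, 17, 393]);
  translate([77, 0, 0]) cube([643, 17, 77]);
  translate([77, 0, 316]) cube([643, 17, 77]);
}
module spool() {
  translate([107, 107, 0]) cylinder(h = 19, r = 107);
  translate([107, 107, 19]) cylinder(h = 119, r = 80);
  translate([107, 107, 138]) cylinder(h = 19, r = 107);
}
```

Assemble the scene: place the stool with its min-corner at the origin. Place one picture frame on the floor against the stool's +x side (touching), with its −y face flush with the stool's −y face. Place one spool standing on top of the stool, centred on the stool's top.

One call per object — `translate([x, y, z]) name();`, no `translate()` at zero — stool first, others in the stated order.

stool();
translate([348, 0, 0]) picture_frame();
translate([67, 40, 397]) spool();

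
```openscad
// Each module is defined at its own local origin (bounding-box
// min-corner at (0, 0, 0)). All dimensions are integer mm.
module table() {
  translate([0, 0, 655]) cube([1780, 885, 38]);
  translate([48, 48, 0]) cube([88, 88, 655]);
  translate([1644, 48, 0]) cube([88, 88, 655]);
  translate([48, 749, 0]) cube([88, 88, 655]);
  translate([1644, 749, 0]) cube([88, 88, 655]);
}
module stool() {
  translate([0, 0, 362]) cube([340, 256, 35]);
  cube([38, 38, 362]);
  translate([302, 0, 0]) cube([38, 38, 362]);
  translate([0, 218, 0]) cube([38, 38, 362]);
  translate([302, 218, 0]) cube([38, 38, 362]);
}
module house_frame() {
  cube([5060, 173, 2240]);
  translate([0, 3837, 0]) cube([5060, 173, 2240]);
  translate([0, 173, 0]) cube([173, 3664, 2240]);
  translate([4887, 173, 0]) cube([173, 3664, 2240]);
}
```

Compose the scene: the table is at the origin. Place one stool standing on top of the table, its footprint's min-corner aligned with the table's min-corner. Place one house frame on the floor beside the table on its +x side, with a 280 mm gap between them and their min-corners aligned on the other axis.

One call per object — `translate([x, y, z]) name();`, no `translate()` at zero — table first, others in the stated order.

table();
translate([0, 0, 693]) stool();
translate([2060, 0, 0]) house_frame();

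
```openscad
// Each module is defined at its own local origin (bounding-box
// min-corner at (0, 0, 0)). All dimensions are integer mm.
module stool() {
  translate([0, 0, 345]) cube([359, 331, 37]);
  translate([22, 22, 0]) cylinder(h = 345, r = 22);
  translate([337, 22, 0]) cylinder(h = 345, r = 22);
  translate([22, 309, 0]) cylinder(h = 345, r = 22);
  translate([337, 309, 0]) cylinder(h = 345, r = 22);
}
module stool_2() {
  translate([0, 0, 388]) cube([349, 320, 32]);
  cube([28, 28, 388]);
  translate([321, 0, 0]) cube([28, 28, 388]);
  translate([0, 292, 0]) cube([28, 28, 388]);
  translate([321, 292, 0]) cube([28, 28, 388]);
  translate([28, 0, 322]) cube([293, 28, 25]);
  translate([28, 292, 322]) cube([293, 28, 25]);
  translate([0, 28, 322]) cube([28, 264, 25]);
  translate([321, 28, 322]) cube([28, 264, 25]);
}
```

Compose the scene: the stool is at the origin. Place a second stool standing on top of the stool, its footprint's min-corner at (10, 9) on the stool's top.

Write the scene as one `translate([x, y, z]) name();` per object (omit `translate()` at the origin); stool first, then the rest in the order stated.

stool();
translate([10, 9, 382]) stool_2();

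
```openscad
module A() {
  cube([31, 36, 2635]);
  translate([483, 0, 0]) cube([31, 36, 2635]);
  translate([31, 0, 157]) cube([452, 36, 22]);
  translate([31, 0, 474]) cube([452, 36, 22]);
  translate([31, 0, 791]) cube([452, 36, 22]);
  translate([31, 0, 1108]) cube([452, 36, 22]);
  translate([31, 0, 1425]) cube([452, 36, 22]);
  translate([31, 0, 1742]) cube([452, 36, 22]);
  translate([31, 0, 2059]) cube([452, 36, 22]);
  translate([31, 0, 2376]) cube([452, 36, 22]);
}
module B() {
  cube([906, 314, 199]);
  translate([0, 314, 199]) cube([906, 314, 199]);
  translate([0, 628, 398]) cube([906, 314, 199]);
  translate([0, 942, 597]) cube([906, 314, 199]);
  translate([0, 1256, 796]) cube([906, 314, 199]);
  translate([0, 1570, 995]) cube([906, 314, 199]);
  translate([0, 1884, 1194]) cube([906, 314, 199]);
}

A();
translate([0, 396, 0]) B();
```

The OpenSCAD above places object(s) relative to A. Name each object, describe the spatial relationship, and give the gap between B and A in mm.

A is a ladder. B is a staircase. The staircase is on the floor beside the ladder on its +y side. The gap between the staircase and the ladder is 360 mm.

The staircase's nearest face is 360 mm from the ladder's +y face.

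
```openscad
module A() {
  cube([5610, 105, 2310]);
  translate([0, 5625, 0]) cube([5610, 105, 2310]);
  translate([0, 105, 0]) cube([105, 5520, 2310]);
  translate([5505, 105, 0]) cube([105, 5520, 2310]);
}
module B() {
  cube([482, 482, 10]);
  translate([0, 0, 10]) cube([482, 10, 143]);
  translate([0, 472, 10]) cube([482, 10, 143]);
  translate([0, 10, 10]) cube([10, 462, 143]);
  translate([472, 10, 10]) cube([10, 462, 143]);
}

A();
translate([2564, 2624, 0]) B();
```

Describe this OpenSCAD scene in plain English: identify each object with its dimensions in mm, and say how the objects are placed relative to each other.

A is the wall frame of a small rectangular building: four walls, each 2310 mm tall and 105 mm thick, enclosing a footprint 5610 mm (x) by 5730 mm (y) outside-to-outside, with no floor or roof. The front and back walls (the −y and +y sides) span the full width; the two side walls fit between them.

B is an open-topped rectangular box: outside dimensions 482×482×153 mm, with a uniform wall and base thickness of 10 mm. The base is a full 482×482 slab on the floor; four walls sit on top of the base. The front and back walls (the −y and +y sides) span the full width; the two side walls fit between them.

The open box sits inside the house frame, centred.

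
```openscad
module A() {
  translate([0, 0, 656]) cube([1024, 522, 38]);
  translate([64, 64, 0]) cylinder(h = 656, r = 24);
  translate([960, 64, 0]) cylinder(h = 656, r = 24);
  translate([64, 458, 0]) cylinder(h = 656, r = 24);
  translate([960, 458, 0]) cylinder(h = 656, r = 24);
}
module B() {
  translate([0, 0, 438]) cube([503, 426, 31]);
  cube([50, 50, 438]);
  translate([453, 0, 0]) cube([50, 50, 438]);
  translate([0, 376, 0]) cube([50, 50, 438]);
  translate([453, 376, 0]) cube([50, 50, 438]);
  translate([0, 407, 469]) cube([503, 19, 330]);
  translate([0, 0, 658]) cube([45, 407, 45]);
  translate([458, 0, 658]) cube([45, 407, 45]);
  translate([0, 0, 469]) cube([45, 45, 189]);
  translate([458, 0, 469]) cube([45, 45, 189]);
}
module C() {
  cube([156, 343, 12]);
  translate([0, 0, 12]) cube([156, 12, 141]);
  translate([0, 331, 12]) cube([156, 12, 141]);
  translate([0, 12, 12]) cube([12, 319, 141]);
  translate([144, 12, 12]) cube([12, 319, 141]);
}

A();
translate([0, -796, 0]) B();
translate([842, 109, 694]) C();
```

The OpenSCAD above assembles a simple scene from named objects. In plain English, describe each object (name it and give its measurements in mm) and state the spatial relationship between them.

A is a table with a 1024×522 mm rectangular top, 38 mm thick, top surface at z = 694 mm, supported by four round legs of 48 mm diameter, each leg's bounding box inset 40 mm from the nearest pair of top edges, running from the floor.

B is a chair: 503×426 mm seat, 31 mm thick, top at z = 469 mm, on four 50 mm square corner legs flush with the seat edges. A 19 mm thick backrest slab spans the full seat width, extending 330 mm above the seat top, its back face flush with the seat's +y edge. Two armrests of 45×45 mm section run along each side from the seat's front edge to the front of the backrest, top faces 234 mm above the seat top and outer faces flush with the seat's x-edges; a 45×45 mm post under the front of each armrest stands on the seat at the front corner.

C is an open-topped rectangular box: outside dimensions 156×343×153 mm, with a uniform wall and base thickness of 12 mm. The base is a full 156×343 slab on the floor; four walls sit on top of the base. The front and back walls (the −y and +y sides) span the full width; the two side walls fit between them.

The chair is on the floor beside the table on its −y side. The open box is on top of the table.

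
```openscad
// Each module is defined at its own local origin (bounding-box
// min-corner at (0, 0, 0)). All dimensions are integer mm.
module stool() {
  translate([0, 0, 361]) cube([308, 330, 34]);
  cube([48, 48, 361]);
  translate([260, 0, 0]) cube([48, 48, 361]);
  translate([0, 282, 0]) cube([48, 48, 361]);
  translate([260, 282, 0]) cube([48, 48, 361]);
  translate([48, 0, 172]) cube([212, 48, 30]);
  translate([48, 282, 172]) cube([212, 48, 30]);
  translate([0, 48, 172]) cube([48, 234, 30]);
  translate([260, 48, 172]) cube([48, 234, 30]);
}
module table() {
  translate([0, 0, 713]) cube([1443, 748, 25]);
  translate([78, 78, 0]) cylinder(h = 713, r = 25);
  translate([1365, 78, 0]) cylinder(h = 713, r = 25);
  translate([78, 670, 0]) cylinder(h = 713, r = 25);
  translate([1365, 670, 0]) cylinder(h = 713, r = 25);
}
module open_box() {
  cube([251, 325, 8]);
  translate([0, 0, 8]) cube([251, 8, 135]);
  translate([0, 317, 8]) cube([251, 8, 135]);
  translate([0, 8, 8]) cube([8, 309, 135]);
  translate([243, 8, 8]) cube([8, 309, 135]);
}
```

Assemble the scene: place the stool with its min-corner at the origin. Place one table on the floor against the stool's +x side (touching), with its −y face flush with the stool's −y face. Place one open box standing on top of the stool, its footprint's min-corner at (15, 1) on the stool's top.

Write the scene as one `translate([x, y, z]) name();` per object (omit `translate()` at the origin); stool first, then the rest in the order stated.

stool();
translate([308, 0, 0]) table();
translate([15, 1, 395]) open_box();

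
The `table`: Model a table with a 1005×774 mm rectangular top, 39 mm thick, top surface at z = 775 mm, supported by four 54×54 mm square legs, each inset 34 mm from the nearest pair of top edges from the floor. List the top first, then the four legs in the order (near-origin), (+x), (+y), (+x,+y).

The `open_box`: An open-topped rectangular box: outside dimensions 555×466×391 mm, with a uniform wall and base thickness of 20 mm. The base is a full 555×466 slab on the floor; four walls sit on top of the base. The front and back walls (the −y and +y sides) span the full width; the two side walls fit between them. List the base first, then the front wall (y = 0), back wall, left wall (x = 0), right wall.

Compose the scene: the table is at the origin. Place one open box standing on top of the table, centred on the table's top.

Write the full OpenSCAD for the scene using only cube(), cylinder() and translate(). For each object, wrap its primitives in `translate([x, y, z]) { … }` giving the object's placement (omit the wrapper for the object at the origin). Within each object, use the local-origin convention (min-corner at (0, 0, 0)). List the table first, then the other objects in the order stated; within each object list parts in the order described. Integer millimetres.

translate([0, 0, 736]) cube([1005, 774, 39]);
translate([34, 34, 0]) cube([54, 54, 736]);
translate([917, 34, 0]) cube([54, 54, 736]);
translate([34, 686, 0]) cube([54, 54, 736]);
translate([917, 686, 0]) cube([54, 54, 736]);
translate([225, 154, 775]) {
  cube([555, 466, 20]);
  translate([0, 0, 20]) cube([555, 20, 371]);
  translate([0, 446, 20]) cube([555, 20, 371]);
  translate([0, 20, 20]) cube([20, 426, 371]);
  translate([535, 20, 20]) cube([20, 426, 371]);
}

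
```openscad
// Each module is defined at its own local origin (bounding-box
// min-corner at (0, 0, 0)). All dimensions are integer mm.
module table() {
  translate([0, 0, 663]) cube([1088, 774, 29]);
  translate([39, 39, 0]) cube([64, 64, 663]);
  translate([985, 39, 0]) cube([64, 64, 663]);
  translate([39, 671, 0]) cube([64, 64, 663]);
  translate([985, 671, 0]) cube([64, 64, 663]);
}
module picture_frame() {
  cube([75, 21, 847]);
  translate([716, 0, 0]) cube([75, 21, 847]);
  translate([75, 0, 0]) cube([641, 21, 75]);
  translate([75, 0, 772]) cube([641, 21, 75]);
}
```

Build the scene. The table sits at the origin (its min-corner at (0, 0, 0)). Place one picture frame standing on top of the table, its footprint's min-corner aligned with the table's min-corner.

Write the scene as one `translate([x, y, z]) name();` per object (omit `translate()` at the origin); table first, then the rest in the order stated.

table();
translate([0, 0, 692]) picture_frame();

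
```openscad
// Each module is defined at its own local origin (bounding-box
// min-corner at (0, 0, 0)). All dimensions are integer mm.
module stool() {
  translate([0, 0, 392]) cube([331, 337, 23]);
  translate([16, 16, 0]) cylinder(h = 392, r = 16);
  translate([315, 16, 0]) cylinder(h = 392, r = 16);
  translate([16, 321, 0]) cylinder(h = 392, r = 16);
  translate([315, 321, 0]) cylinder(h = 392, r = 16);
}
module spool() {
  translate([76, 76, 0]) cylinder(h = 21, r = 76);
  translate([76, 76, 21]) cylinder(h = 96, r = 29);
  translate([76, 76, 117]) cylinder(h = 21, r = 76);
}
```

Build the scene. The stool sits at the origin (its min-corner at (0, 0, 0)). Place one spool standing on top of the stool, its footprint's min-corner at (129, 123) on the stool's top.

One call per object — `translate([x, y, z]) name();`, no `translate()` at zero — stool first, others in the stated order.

stool();
translate([129, 123, 415]) spool();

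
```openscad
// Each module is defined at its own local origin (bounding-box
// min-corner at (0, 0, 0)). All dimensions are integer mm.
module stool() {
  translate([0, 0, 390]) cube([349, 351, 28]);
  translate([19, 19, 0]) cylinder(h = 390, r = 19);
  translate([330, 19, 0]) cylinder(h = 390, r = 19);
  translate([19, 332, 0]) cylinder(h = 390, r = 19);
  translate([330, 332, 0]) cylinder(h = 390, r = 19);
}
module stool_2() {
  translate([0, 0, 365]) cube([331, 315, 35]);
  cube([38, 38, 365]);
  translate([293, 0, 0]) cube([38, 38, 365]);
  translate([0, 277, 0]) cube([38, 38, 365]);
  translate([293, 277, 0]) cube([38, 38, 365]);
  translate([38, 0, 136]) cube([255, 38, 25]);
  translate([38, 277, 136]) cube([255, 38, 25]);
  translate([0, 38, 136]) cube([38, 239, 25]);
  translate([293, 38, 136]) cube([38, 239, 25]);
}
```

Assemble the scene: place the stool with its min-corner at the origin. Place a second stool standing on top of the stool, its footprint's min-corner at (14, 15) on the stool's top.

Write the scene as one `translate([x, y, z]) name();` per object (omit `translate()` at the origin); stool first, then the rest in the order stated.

stool();
translate([14, 15, 418]) stool_2();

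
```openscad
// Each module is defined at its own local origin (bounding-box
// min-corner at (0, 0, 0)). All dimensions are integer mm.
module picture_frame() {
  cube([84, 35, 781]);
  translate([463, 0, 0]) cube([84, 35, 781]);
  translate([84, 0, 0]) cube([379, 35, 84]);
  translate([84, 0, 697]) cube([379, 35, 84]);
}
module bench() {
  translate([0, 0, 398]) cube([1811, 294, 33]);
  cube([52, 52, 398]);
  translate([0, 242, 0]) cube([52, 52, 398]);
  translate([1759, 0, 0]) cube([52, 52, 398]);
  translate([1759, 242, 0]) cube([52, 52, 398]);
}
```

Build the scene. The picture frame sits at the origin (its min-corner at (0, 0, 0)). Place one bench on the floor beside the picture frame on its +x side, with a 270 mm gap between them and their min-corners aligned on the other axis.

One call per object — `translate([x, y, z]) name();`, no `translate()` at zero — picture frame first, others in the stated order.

picture_frame();
translate([817, 0, 0]) bench();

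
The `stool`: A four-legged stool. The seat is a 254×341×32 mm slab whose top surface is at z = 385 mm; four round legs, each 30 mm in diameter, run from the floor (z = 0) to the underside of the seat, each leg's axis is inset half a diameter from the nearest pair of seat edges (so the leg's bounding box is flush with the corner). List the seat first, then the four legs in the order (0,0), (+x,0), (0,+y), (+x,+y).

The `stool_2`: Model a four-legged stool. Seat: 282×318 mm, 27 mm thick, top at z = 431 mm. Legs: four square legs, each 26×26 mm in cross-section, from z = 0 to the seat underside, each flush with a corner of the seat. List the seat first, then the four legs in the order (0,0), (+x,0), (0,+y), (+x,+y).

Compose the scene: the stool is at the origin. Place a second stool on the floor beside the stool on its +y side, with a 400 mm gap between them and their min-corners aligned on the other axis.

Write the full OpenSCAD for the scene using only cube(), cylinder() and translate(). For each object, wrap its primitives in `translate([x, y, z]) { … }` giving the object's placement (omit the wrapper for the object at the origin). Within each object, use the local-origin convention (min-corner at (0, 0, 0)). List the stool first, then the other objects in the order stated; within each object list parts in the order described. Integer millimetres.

translate([0, 0, 353]) cube([254, 341, 32]);
translate([15, 15, 0]) cylinder(h = 353, r = 15);
translate([239, 15, 0]) cylinder(h = 353, r = 15);
translate([15, 326, 0]) cylinder(h = 353, r = 15);
translate([239, 326, 0]) cylinder(h = 353, r = 15);
translate([0, 741, 0]) {
  translate([0, 0, 404]) cube([282, 318, 27]);
  cube([26, 26, 404]);
  translate([256, 0, 0]) cube([26, 26, 404]);
  translate([0, 292, 0]) cube([26, 26, 404]);
  translate([256, 292, 0]) cube([26, 26, 404]);
}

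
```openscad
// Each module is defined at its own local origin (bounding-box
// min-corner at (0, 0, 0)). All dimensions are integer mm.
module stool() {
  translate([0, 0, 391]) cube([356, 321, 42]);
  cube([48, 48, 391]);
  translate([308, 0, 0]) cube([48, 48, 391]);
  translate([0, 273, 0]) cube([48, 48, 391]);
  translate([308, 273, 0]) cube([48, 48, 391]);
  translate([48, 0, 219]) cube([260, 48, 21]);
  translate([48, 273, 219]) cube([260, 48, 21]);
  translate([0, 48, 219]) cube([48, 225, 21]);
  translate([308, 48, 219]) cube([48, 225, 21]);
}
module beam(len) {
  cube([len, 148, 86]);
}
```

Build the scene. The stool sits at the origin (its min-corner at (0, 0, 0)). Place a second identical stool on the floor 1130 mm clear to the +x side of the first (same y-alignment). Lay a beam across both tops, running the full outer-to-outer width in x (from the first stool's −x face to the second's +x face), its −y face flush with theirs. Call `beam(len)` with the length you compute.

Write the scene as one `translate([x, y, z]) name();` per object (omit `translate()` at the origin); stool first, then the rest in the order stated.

stool();
translate([1486, 0, 0]) stool();
translate([0, 0, 433]) beam(1842);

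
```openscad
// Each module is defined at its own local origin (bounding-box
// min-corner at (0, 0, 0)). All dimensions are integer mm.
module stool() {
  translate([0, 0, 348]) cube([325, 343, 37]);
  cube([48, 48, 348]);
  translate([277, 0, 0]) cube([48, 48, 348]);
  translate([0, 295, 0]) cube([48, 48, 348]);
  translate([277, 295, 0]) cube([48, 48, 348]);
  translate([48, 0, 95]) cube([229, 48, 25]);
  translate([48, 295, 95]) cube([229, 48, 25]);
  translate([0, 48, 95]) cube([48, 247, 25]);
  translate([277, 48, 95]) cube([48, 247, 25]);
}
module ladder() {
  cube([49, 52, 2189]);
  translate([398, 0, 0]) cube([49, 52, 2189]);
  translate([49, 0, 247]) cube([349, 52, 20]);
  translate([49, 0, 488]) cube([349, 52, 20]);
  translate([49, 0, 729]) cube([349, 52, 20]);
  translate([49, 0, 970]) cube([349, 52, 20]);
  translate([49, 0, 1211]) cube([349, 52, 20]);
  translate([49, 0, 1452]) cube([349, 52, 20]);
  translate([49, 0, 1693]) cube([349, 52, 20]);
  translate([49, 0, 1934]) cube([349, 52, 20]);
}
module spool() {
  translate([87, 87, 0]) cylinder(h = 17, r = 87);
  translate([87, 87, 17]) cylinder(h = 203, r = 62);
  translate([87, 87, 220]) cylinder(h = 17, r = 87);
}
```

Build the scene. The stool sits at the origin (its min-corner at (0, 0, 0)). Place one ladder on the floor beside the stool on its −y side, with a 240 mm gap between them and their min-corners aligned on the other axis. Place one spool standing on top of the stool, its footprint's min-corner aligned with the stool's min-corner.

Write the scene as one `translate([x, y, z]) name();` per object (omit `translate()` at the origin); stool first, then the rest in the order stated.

stool();
translate([0, -292, 0]) ladder();
translate([0, 0, 385]) spool();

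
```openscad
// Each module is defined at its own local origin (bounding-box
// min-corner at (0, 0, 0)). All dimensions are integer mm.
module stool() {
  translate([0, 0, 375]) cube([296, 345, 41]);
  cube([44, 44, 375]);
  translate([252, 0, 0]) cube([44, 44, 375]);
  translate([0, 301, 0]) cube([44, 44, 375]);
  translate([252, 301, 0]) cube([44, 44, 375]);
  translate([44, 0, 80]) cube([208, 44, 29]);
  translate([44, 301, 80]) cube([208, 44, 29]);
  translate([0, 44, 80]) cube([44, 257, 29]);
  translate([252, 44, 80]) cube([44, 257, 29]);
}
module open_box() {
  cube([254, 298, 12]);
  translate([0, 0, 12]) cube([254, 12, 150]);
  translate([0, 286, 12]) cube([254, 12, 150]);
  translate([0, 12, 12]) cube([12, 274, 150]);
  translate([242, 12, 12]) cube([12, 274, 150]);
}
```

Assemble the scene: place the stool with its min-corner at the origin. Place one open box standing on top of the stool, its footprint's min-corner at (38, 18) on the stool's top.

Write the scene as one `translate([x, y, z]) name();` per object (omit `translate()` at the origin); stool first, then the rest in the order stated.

stool();
translate([38, 18, 416]) open_box();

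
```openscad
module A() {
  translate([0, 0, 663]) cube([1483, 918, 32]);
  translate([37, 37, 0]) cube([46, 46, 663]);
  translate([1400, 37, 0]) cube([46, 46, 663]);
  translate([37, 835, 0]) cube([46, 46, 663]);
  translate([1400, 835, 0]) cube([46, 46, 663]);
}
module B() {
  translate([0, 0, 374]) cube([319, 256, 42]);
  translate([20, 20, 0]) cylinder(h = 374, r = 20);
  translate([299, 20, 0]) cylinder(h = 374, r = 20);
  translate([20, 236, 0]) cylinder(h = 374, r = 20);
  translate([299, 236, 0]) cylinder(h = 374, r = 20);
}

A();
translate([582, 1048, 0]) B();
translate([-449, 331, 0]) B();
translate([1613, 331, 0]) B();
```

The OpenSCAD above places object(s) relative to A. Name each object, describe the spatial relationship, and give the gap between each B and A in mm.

Each stool's nearest face is 130 mm from the table's bounding box.

A is a table. B is a stool. Three stools sit around the table at the +y, −x, +x sides. The gap between each stool and the table is 130 mm.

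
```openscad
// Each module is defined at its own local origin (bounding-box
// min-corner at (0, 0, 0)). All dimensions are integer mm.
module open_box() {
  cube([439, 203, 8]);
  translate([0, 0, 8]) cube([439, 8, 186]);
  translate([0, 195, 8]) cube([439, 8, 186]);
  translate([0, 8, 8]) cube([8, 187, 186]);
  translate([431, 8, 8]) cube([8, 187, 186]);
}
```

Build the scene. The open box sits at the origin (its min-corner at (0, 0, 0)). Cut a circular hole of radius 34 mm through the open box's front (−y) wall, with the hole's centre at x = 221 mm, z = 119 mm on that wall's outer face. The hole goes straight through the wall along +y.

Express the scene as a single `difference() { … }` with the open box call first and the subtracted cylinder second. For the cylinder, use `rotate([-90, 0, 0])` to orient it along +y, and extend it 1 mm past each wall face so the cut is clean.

difference() {
  open_box();
  translate([221, -1, 119]) rotate([-90, 0, 0]) cylinder(h = 10, r = 34);
}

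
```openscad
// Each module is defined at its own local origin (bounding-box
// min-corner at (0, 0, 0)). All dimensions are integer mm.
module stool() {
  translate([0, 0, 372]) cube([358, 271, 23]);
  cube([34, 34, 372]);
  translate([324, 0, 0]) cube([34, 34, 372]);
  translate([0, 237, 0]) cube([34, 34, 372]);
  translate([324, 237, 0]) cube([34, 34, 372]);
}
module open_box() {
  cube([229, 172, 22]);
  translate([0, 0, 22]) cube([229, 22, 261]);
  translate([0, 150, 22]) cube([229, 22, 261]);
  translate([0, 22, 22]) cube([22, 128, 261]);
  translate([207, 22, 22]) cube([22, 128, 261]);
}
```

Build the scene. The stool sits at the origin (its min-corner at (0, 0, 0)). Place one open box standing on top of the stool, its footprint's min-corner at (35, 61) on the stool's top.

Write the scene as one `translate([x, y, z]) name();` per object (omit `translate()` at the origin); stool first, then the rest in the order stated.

stool();
translate([35, 61, 395]) open_box();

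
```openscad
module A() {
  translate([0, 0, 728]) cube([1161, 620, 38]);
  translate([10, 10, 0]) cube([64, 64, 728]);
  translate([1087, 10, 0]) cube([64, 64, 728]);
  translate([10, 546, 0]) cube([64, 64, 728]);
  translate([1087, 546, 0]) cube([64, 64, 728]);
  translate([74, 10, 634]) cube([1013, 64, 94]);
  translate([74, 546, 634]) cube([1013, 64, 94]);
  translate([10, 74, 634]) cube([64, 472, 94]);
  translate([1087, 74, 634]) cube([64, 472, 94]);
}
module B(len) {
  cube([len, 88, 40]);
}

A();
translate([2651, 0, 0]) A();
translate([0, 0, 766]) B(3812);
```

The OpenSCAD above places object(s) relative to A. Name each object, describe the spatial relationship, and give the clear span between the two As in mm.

Second table starts at x = 2651; first ends at x = 1161; clear span = 2651 − 1161 = 1490 mm.

A is a table. B is a beam. A beam spans the tops of two tables. The clear span between the two tables is 1490 mm.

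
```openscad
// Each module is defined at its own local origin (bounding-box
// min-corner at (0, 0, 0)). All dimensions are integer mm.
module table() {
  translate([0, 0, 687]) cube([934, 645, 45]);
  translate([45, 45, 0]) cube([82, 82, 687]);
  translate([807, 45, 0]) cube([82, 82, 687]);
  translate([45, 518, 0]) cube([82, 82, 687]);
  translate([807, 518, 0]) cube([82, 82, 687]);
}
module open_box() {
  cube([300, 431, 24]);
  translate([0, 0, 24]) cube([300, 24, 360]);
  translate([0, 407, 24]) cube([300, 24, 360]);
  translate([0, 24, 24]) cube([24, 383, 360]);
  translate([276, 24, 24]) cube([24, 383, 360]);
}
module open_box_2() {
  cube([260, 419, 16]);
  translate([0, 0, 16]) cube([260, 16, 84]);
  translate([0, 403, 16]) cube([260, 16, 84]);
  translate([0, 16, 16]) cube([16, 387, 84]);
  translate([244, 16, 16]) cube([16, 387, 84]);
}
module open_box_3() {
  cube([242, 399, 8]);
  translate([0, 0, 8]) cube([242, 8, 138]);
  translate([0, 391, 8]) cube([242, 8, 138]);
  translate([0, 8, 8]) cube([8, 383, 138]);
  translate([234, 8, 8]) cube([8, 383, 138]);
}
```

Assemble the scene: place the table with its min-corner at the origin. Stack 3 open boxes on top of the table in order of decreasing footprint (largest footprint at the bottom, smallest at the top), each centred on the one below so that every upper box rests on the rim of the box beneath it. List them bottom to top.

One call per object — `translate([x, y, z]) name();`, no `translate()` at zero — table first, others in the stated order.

table();
translate([317, 107, 732]) open_box();
translate([337, 113, 1116]) open_box_2();
translate([346, 123, 1216]) open_box_3();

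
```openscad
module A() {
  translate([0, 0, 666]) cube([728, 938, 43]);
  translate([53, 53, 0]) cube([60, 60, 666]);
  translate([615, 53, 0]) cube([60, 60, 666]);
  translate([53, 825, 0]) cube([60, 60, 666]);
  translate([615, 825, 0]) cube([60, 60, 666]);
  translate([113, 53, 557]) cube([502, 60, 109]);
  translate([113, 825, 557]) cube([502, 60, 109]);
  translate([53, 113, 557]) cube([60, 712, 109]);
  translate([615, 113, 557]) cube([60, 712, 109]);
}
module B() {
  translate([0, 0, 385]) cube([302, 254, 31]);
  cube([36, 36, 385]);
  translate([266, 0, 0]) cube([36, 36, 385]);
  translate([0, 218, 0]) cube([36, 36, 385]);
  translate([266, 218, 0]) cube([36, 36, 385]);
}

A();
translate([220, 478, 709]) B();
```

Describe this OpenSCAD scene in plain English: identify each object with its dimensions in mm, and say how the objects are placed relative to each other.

A is a rectangular dining table. The top is 728×938×43 mm with its upper surface at z = 709 mm. It stands on four 60×60 mm square legs, each inset 53 mm from the nearest pair of top edges, running from the floor to the underside of the top. Four apron rails, 60 mm thick and 109 mm tall, run between adjacent legs with their top edges flush with the underside of the top and their outer faces flush with the legs' outer faces.

B is a four-legged stool. The seat is 302×254 mm, 31 mm thick, top at z = 416 mm. It stands on four square legs, each 36×36 mm in cross-section, from z = 0 to the seat underside, each flush with a corner of the seat.

The stool is on top of the table.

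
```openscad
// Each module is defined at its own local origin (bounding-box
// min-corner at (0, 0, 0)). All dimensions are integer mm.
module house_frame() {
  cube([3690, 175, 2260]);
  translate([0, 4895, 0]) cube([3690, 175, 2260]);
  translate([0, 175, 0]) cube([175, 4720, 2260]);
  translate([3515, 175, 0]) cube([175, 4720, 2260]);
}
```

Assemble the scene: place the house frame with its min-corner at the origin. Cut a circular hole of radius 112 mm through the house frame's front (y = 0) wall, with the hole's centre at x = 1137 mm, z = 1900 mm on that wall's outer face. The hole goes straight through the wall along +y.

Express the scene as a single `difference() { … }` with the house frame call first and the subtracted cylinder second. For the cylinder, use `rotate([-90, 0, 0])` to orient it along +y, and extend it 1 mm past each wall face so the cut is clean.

difference() {
  house_frame();
  translate([1137, -1, 1900]) rotate([-90, 0, 0]) cylinder(h = 177, r = 112);
}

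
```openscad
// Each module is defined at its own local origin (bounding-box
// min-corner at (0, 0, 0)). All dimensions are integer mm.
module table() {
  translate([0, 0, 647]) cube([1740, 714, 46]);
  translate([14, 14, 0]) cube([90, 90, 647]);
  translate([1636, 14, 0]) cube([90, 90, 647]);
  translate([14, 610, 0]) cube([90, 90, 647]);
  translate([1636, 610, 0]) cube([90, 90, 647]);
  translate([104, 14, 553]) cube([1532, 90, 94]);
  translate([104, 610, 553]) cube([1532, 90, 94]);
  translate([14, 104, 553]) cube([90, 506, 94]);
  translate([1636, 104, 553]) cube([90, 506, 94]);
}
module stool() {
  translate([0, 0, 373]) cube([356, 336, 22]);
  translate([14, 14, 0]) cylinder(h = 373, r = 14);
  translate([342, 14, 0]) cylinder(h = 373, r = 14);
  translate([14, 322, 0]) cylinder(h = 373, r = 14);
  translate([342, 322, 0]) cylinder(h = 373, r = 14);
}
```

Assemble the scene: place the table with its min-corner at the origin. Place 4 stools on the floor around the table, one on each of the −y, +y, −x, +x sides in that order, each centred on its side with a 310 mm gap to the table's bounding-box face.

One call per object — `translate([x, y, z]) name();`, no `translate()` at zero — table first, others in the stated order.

table();
translate([692, -646, 0]) stool();
translate([692, 1024, 0]) stool();
translate([-666, 189, 0]) stool();
translate([2050, 189, 0]) stool();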